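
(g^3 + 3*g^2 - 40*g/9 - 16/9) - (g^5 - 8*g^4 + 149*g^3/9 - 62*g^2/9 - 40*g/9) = -g^5 + 8*g^4 - 140*g^3/9 + 89*g^2/9 - 16/9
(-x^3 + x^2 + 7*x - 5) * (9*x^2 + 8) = -9*x^5 + 9*x^4 + 55*x^3 - 37*x^2 + 56*x - 40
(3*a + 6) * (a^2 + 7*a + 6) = 3*a^3 + 27*a^2 + 60*a + 36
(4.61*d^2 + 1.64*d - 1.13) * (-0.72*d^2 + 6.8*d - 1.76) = -3.3192*d^4 + 30.1672*d^3 + 3.852*d^2 - 10.5704*d + 1.9888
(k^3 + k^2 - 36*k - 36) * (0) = 0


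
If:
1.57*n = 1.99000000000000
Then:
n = 1.27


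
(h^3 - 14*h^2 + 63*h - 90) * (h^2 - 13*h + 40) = h^5 - 27*h^4 + 285*h^3 - 1469*h^2 + 3690*h - 3600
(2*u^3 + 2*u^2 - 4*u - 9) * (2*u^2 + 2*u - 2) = 4*u^5 + 8*u^4 - 8*u^3 - 30*u^2 - 10*u + 18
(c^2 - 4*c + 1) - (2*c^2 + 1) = -c^2 - 4*c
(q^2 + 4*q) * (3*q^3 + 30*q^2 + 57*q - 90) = 3*q^5 + 42*q^4 + 177*q^3 + 138*q^2 - 360*q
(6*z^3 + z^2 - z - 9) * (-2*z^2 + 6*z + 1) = -12*z^5 + 34*z^4 + 14*z^3 + 13*z^2 - 55*z - 9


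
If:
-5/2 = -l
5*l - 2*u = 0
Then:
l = 5/2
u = 25/4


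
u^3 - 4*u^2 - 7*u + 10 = (u - 5)*(u - 1)*(u + 2)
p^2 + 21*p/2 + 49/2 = (p + 7/2)*(p + 7)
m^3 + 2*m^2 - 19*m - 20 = (m - 4)*(m + 1)*(m + 5)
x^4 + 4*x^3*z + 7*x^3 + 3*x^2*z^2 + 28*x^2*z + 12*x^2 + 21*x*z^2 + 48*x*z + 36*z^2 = (x + 3)*(x + 4)*(x + z)*(x + 3*z)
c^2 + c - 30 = (c - 5)*(c + 6)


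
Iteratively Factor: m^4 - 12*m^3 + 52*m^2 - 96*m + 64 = (m - 2)*(m^3 - 10*m^2 + 32*m - 32) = (m - 4)*(m - 2)*(m^2 - 6*m + 8) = (m - 4)*(m - 2)^2*(m - 4)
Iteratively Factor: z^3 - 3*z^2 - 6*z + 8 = (z - 4)*(z^2 + z - 2) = (z - 4)*(z + 2)*(z - 1)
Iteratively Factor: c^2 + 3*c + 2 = (c + 1)*(c + 2)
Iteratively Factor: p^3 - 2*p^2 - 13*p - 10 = (p - 5)*(p^2 + 3*p + 2) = (p - 5)*(p + 2)*(p + 1)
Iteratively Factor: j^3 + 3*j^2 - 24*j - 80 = (j + 4)*(j^2 - j - 20) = (j - 5)*(j + 4)*(j + 4)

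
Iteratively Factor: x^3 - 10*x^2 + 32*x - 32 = (x - 4)*(x^2 - 6*x + 8) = (x - 4)^2*(x - 2)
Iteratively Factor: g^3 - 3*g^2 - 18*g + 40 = (g - 5)*(g^2 + 2*g - 8) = (g - 5)*(g + 4)*(g - 2)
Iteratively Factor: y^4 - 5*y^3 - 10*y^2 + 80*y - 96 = (y - 2)*(y^3 - 3*y^2 - 16*y + 48) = (y - 3)*(y - 2)*(y^2 - 16) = (y - 4)*(y - 3)*(y - 2)*(y + 4)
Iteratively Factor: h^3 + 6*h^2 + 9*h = (h + 3)*(h^2 + 3*h) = (h + 3)^2*(h)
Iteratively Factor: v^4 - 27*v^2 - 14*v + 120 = (v - 5)*(v^3 + 5*v^2 - 2*v - 24) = (v - 5)*(v + 3)*(v^2 + 2*v - 8) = (v - 5)*(v + 3)*(v + 4)*(v - 2)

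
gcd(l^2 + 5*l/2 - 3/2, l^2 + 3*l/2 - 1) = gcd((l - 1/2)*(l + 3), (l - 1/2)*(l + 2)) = l - 1/2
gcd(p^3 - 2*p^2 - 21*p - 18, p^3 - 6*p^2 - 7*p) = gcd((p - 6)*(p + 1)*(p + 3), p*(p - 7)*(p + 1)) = p + 1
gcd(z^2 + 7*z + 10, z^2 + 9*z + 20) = z + 5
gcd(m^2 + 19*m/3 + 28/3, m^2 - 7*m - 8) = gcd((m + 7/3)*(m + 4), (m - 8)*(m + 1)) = 1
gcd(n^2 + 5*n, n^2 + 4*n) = n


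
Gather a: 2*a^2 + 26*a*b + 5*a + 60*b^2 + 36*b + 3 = 2*a^2 + a*(26*b + 5) + 60*b^2 + 36*b + 3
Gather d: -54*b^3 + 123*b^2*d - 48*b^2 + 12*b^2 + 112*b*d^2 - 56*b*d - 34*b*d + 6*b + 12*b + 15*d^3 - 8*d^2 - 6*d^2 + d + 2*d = -54*b^3 - 36*b^2 + 18*b + 15*d^3 + d^2*(112*b - 14) + d*(123*b^2 - 90*b + 3)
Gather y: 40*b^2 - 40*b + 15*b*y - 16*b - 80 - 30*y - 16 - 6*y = 40*b^2 - 56*b + y*(15*b - 36) - 96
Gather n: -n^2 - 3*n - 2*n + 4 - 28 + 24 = -n^2 - 5*n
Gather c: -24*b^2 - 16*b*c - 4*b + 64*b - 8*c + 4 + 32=-24*b^2 + 60*b + c*(-16*b - 8) + 36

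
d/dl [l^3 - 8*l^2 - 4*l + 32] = 3*l^2 - 16*l - 4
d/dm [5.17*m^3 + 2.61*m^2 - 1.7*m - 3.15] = 15.51*m^2 + 5.22*m - 1.7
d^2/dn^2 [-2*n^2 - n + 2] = -4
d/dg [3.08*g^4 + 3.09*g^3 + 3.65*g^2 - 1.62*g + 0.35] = 12.32*g^3 + 9.27*g^2 + 7.3*g - 1.62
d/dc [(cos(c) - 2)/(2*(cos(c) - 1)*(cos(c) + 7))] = (cos(c)^2 - 4*cos(c) - 5)*sin(c)/(2*(cos(c) - 1)^2*(cos(c) + 7)^2)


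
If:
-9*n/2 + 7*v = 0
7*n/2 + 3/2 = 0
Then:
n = -3/7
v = -27/98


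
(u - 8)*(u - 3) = u^2 - 11*u + 24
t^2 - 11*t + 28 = (t - 7)*(t - 4)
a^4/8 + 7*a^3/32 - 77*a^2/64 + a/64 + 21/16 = (a/4 + 1)*(a/2 + 1/2)*(a - 7/4)*(a - 3/2)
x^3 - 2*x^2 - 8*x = x*(x - 4)*(x + 2)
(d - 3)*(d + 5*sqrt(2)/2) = d^2 - 3*d + 5*sqrt(2)*d/2 - 15*sqrt(2)/2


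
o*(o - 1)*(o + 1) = o^3 - o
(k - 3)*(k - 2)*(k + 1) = k^3 - 4*k^2 + k + 6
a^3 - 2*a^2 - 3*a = a*(a - 3)*(a + 1)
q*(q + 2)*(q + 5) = q^3 + 7*q^2 + 10*q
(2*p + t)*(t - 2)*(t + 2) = 2*p*t^2 - 8*p + t^3 - 4*t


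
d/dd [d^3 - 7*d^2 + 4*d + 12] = 3*d^2 - 14*d + 4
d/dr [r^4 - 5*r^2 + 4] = 4*r^3 - 10*r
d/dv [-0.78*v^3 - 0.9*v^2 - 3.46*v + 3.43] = -2.34*v^2 - 1.8*v - 3.46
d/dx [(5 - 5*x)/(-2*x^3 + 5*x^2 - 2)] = 5*(2*x^3 - 5*x^2 - 2*x*(x - 1)*(3*x - 5) + 2)/(2*x^3 - 5*x^2 + 2)^2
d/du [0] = 0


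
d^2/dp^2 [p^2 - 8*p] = 2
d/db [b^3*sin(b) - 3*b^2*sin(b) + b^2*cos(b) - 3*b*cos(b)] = b^3*cos(b) + 2*b^2*sin(b) - 3*b^2*cos(b) - 3*b*sin(b) + 2*b*cos(b) - 3*cos(b)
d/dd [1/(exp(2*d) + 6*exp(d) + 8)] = 2*(-exp(d) - 3)*exp(d)/(exp(2*d) + 6*exp(d) + 8)^2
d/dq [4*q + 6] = 4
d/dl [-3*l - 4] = -3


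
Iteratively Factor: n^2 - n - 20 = (n - 5)*(n + 4)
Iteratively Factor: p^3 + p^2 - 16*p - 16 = (p - 4)*(p^2 + 5*p + 4) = (p - 4)*(p + 4)*(p + 1)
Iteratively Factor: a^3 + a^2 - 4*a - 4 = (a + 1)*(a^2 - 4) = (a + 1)*(a + 2)*(a - 2)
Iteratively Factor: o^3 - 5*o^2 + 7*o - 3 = (o - 3)*(o^2 - 2*o + 1) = (o - 3)*(o - 1)*(o - 1)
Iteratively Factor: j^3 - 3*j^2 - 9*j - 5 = (j + 1)*(j^2 - 4*j - 5) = (j + 1)^2*(j - 5)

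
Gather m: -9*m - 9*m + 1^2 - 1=-18*m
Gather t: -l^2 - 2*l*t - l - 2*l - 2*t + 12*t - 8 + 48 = -l^2 - 3*l + t*(10 - 2*l) + 40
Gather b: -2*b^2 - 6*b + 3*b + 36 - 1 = -2*b^2 - 3*b + 35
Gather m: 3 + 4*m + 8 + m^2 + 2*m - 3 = m^2 + 6*m + 8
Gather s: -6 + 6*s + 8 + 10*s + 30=16*s + 32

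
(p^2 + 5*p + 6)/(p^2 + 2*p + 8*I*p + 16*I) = (p + 3)/(p + 8*I)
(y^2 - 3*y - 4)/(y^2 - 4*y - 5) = (y - 4)/(y - 5)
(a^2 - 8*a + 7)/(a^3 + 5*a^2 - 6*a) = (a - 7)/(a*(a + 6))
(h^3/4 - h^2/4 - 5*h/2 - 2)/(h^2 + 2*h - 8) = (h^3 - h^2 - 10*h - 8)/(4*(h^2 + 2*h - 8))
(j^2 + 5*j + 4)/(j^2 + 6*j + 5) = (j + 4)/(j + 5)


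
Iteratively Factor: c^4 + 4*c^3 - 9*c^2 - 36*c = (c + 3)*(c^3 + c^2 - 12*c) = (c + 3)*(c + 4)*(c^2 - 3*c) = (c - 3)*(c + 3)*(c + 4)*(c)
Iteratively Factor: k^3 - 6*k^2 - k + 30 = (k + 2)*(k^2 - 8*k + 15) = (k - 3)*(k + 2)*(k - 5)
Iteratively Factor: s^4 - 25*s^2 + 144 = (s - 3)*(s^3 + 3*s^2 - 16*s - 48) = (s - 4)*(s - 3)*(s^2 + 7*s + 12) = (s - 4)*(s - 3)*(s + 3)*(s + 4)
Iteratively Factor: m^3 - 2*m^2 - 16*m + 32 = (m + 4)*(m^2 - 6*m + 8) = (m - 2)*(m + 4)*(m - 4)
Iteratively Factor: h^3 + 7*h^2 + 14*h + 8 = (h + 1)*(h^2 + 6*h + 8) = (h + 1)*(h + 4)*(h + 2)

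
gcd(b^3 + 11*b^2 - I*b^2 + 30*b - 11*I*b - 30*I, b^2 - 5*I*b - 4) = b - I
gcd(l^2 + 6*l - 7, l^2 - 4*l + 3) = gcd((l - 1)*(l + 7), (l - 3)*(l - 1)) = l - 1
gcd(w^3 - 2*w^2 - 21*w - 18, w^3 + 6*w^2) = 1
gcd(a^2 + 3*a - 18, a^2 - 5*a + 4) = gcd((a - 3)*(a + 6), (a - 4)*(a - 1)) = 1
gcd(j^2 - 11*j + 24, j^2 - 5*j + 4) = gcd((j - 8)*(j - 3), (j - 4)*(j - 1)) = 1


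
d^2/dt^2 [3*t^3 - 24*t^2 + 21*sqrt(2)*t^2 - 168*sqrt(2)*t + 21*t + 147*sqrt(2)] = 18*t - 48 + 42*sqrt(2)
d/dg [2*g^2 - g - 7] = 4*g - 1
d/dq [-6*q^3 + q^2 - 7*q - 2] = -18*q^2 + 2*q - 7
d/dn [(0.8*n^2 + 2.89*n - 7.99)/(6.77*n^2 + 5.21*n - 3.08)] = (-15.3973*n^2 + 103.2566*n + 32.7267)/(45.8329*n^4 + 70.5434*n^3 - 14.5591*n^2 - 32.0936*n + 9.4864)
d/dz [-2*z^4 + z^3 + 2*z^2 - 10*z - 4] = -8*z^3 + 3*z^2 + 4*z - 10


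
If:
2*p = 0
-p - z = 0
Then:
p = 0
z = 0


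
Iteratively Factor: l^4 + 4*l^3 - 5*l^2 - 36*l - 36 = (l + 2)*(l^3 + 2*l^2 - 9*l - 18) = (l + 2)*(l + 3)*(l^2 - l - 6) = (l + 2)^2*(l + 3)*(l - 3)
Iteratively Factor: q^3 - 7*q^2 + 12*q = (q)*(q^2 - 7*q + 12) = q*(q - 4)*(q - 3)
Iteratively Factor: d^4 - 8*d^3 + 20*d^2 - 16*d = (d - 2)*(d^3 - 6*d^2 + 8*d) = (d - 4)*(d - 2)*(d^2 - 2*d) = d*(d - 4)*(d - 2)*(d - 2)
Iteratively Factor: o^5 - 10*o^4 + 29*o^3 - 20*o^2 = (o - 1)*(o^4 - 9*o^3 + 20*o^2) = o*(o - 1)*(o^3 - 9*o^2 + 20*o) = o*(o - 5)*(o - 1)*(o^2 - 4*o) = o^2*(o - 5)*(o - 1)*(o - 4)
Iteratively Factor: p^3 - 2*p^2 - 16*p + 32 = (p - 4)*(p^2 + 2*p - 8) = (p - 4)*(p - 2)*(p + 4)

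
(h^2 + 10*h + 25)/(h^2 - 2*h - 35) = (h + 5)/(h - 7)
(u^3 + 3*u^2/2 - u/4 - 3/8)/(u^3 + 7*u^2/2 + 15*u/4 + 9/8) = (2*u - 1)/(2*u + 3)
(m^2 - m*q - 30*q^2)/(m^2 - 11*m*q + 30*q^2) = (-m - 5*q)/(-m + 5*q)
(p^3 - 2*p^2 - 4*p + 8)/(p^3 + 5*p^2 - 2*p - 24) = (p^2 - 4)/(p^2 + 7*p + 12)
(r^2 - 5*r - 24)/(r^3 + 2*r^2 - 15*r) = (r^2 - 5*r - 24)/(r*(r^2 + 2*r - 15))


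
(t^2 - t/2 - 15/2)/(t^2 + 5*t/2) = (t - 3)/t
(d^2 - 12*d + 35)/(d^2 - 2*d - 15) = (d - 7)/(d + 3)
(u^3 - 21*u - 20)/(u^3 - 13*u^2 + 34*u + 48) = (u^2 - u - 20)/(u^2 - 14*u + 48)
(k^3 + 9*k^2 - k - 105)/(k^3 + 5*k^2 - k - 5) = (k^2 + 4*k - 21)/(k^2 - 1)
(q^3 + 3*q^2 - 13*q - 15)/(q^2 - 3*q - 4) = (q^2 + 2*q - 15)/(q - 4)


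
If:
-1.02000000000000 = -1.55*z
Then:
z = 0.66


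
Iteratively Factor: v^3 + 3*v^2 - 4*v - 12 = (v + 2)*(v^2 + v - 6) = (v + 2)*(v + 3)*(v - 2)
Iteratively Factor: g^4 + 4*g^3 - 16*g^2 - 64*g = (g + 4)*(g^3 - 16*g) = (g + 4)^2*(g^2 - 4*g) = g*(g + 4)^2*(g - 4)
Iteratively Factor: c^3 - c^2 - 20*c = (c)*(c^2 - c - 20) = c*(c + 4)*(c - 5)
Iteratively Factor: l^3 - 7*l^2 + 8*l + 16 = (l - 4)*(l^2 - 3*l - 4) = (l - 4)*(l + 1)*(l - 4)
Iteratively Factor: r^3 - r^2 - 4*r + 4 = (r - 1)*(r^2 - 4) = (r - 2)*(r - 1)*(r + 2)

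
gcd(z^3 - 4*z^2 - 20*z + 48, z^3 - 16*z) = z + 4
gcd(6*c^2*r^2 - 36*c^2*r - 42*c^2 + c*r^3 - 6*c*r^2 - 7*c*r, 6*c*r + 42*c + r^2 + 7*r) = 6*c + r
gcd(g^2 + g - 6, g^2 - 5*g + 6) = g - 2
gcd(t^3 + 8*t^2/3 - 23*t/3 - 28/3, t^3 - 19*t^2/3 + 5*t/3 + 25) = 1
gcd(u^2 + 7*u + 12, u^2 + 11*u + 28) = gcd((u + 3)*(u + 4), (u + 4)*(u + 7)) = u + 4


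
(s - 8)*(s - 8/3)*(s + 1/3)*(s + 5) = s^4 - 16*s^3/3 - 305*s^2/9 + 96*s + 320/9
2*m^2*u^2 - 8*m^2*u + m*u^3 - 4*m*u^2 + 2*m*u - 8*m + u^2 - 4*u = (2*m + u)*(u - 4)*(m*u + 1)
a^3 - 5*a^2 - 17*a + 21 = (a - 7)*(a - 1)*(a + 3)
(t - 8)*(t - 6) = t^2 - 14*t + 48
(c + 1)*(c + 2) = c^2 + 3*c + 2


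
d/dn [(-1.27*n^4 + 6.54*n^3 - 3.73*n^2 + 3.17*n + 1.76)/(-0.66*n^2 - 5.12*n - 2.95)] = (1.6764*n^5 + 15.1908*n^4 - 51.9836*n^3 - 36.6892*n^2 + 24.3302*n - 0.340299999999999)/(0.4356*n^4 + 6.7584*n^3 + 30.1084*n^2 + 30.208*n + 8.7025)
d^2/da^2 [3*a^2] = 6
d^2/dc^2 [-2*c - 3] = 0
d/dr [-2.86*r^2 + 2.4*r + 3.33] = 2.4 - 5.72*r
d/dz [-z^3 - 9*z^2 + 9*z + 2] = -3*z^2 - 18*z + 9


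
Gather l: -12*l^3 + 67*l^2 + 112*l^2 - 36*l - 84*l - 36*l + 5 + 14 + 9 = -12*l^3 + 179*l^2 - 156*l + 28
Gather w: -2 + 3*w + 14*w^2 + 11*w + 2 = 14*w^2 + 14*w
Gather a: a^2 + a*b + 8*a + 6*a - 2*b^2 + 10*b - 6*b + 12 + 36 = a^2 + a*(b + 14) - 2*b^2 + 4*b + 48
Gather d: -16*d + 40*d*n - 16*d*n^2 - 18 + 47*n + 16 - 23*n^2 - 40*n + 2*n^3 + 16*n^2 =d*(-16*n^2 + 40*n - 16) + 2*n^3 - 7*n^2 + 7*n - 2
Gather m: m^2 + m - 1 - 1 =m^2 + m - 2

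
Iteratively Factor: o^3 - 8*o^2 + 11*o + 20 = (o - 4)*(o^2 - 4*o - 5) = (o - 5)*(o - 4)*(o + 1)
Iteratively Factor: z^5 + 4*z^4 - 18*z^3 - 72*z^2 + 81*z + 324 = (z - 3)*(z^4 + 7*z^3 + 3*z^2 - 63*z - 108) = (z - 3)*(z + 3)*(z^3 + 4*z^2 - 9*z - 36) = (z - 3)^2*(z + 3)*(z^2 + 7*z + 12) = (z - 3)^2*(z + 3)^2*(z + 4)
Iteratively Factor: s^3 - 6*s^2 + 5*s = (s - 1)*(s^2 - 5*s) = s*(s - 1)*(s - 5)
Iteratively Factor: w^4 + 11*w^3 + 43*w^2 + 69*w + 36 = (w + 3)*(w^3 + 8*w^2 + 19*w + 12) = (w + 3)^2*(w^2 + 5*w + 4) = (w + 1)*(w + 3)^2*(w + 4)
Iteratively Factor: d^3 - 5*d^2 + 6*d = (d)*(d^2 - 5*d + 6) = d*(d - 2)*(d - 3)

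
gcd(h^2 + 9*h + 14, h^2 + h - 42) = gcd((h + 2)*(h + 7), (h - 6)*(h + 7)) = h + 7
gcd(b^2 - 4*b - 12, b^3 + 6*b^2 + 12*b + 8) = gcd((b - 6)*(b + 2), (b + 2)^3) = b + 2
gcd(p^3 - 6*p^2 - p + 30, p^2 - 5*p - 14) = p + 2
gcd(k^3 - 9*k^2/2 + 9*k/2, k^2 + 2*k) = k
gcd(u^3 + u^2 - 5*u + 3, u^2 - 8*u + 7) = u - 1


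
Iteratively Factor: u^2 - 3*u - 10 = (u - 5)*(u + 2)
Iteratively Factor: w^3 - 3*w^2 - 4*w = (w + 1)*(w^2 - 4*w) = (w - 4)*(w + 1)*(w)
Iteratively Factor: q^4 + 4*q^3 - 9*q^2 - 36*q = (q)*(q^3 + 4*q^2 - 9*q - 36) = q*(q - 3)*(q^2 + 7*q + 12) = q*(q - 3)*(q + 4)*(q + 3)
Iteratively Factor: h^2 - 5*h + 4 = (h - 4)*(h - 1)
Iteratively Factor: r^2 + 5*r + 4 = (r + 1)*(r + 4)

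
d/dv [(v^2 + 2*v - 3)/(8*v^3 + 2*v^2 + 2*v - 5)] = 2*(-4*v^4 - 16*v^3 + 35*v^2 + v - 2)/(64*v^6 + 32*v^5 + 36*v^4 - 72*v^3 - 16*v^2 - 20*v + 25)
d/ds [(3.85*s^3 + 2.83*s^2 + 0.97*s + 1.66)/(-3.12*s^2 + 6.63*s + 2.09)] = (-12.012*s^4 + 51.051*s^3 + 45.9288*s^2 + 22.1878*s - 8.9785)/(9.7344*s^4 - 41.3712*s^3 + 30.9153*s^2 + 27.7134*s + 4.3681)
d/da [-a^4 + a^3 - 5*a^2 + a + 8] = -4*a^3 + 3*a^2 - 10*a + 1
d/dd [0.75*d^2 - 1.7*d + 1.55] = 1.5*d - 1.7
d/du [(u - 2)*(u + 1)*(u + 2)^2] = 4*u^3 + 9*u^2 - 4*u - 12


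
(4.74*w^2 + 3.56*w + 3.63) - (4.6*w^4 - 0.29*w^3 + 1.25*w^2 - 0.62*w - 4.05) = -4.6*w^4 + 0.29*w^3 + 3.49*w^2 + 4.18*w + 7.68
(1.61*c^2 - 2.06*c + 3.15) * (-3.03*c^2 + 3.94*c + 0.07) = -4.8783*c^4 + 12.5852*c^3 - 17.5482*c^2 + 12.2668*c + 0.2205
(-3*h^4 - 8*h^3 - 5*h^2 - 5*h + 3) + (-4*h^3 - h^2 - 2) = -3*h^4 - 12*h^3 - 6*h^2 - 5*h + 1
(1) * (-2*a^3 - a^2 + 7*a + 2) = -2*a^3 - a^2 + 7*a + 2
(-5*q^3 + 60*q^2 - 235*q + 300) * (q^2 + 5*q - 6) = -5*q^5 + 35*q^4 + 95*q^3 - 1235*q^2 + 2910*q - 1800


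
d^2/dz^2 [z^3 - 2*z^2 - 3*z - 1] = 6*z - 4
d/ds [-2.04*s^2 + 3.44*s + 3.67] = 3.44 - 4.08*s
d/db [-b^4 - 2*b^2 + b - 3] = -4*b^3 - 4*b + 1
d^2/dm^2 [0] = 0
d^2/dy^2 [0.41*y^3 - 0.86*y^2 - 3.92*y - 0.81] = 2.46*y - 1.72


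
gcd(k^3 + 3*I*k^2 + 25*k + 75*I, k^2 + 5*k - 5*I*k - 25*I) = k - 5*I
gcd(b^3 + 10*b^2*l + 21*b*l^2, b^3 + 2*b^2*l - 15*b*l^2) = b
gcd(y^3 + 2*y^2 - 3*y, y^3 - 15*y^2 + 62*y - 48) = y - 1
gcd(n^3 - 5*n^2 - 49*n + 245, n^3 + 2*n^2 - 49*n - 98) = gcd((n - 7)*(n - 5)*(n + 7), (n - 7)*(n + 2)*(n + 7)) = n^2 - 49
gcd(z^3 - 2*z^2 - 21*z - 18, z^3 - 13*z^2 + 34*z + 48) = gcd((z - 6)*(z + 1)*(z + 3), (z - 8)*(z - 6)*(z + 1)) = z^2 - 5*z - 6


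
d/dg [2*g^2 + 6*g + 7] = 4*g + 6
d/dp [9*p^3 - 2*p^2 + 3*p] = 27*p^2 - 4*p + 3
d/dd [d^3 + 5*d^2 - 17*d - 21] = 3*d^2 + 10*d - 17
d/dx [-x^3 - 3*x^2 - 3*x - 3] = -3*x^2 - 6*x - 3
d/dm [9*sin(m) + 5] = 9*cos(m)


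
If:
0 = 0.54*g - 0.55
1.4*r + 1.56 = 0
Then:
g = 1.02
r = -1.11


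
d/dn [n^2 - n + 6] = 2*n - 1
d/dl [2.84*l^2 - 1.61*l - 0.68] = 5.68*l - 1.61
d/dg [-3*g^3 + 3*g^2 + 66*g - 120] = -9*g^2 + 6*g + 66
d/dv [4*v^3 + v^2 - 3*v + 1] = 12*v^2 + 2*v - 3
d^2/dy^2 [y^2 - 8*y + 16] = 2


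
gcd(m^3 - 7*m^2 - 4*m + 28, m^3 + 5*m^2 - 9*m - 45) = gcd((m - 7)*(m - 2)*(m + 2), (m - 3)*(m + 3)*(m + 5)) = 1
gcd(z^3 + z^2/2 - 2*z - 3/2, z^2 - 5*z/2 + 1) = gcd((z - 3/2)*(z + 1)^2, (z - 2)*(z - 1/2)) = 1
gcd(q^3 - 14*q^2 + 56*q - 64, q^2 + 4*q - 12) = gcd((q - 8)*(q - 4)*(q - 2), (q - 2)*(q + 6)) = q - 2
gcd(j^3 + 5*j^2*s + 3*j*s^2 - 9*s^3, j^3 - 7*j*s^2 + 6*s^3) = -j^2 - 2*j*s + 3*s^2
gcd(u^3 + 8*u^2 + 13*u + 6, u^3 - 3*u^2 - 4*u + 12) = 1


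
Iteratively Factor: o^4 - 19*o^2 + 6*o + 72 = (o - 3)*(o^3 + 3*o^2 - 10*o - 24) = (o - 3)^2*(o^2 + 6*o + 8) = (o - 3)^2*(o + 4)*(o + 2)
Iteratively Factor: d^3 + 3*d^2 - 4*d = (d + 4)*(d^2 - d) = (d - 1)*(d + 4)*(d)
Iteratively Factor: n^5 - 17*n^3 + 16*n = (n + 4)*(n^4 - 4*n^3 - n^2 + 4*n) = (n - 1)*(n + 4)*(n^3 - 3*n^2 - 4*n) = (n - 4)*(n - 1)*(n + 4)*(n^2 + n) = (n - 4)*(n - 1)*(n + 1)*(n + 4)*(n)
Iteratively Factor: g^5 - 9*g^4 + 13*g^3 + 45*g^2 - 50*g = (g - 1)*(g^4 - 8*g^3 + 5*g^2 + 50*g) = (g - 1)*(g + 2)*(g^3 - 10*g^2 + 25*g) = (g - 5)*(g - 1)*(g + 2)*(g^2 - 5*g) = (g - 5)^2*(g - 1)*(g + 2)*(g)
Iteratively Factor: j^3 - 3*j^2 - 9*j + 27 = (j - 3)*(j^2 - 9) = (j - 3)^2*(j + 3)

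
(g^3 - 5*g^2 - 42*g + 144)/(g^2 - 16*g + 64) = (g^2 + 3*g - 18)/(g - 8)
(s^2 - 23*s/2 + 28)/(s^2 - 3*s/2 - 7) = (s - 8)/(s + 2)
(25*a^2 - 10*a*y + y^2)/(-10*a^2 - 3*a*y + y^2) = (-5*a + y)/(2*a + y)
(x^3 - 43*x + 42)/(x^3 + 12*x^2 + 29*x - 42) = (x - 6)/(x + 6)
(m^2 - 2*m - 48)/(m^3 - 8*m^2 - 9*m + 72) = (m + 6)/(m^2 - 9)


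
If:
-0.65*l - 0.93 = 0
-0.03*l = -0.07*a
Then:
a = -0.61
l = -1.43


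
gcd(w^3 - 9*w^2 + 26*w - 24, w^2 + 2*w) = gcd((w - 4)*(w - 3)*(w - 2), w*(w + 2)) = 1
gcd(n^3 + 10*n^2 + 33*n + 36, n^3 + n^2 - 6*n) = n + 3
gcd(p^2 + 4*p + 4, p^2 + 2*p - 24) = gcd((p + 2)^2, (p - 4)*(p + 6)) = 1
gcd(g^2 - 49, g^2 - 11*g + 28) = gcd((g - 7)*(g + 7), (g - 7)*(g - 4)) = g - 7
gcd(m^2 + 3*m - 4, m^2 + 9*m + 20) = m + 4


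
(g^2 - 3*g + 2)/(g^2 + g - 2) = (g - 2)/(g + 2)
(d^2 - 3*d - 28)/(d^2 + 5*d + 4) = (d - 7)/(d + 1)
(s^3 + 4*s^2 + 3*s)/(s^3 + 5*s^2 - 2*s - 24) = s*(s + 1)/(s^2 + 2*s - 8)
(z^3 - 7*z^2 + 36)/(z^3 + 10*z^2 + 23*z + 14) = (z^2 - 9*z + 18)/(z^2 + 8*z + 7)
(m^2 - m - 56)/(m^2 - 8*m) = (m + 7)/m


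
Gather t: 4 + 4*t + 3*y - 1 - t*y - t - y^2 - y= t*(3 - y) - y^2 + 2*y + 3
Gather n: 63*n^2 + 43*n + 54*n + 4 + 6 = 63*n^2 + 97*n + 10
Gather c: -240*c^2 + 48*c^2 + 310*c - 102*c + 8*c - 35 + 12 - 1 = -192*c^2 + 216*c - 24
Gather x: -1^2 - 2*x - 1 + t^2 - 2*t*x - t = t^2 - t + x*(-2*t - 2) - 2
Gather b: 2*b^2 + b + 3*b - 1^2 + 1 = 2*b^2 + 4*b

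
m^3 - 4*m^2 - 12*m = m*(m - 6)*(m + 2)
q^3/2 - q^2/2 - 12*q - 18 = (q/2 + 1)*(q - 6)*(q + 3)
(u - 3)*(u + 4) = u^2 + u - 12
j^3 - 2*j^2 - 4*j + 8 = (j - 2)^2*(j + 2)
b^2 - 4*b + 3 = (b - 3)*(b - 1)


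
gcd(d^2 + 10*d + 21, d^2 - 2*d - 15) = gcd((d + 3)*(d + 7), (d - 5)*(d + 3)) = d + 3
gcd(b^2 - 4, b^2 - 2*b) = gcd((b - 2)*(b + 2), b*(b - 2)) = b - 2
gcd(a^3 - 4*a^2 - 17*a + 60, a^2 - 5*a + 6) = a - 3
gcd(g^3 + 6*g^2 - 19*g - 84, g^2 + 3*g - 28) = g^2 + 3*g - 28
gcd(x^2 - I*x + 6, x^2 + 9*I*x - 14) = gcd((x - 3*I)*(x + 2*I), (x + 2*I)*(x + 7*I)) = x + 2*I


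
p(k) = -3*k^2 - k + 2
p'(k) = -6*k - 1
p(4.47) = -62.41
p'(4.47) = -27.82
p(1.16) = -3.20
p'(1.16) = -7.96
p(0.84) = -0.96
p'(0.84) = -6.04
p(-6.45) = -116.36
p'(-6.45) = 37.70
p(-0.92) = 0.38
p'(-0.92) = 4.52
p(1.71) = -8.48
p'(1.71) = -11.26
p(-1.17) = -0.94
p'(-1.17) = 6.02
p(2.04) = -12.52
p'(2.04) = -13.24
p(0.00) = 2.00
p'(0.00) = -1.00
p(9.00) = -250.00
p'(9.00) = -55.00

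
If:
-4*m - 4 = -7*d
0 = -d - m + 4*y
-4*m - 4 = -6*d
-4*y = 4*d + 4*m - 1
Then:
No Solution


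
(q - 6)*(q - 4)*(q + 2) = q^3 - 8*q^2 + 4*q + 48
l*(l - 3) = l^2 - 3*l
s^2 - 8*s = s*(s - 8)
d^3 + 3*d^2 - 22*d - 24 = (d - 4)*(d + 1)*(d + 6)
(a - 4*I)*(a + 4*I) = a^2 + 16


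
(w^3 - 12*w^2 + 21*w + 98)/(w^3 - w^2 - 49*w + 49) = (w^2 - 5*w - 14)/(w^2 + 6*w - 7)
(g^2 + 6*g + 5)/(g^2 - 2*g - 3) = (g + 5)/(g - 3)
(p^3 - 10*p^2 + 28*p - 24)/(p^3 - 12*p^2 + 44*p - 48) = (p - 2)/(p - 4)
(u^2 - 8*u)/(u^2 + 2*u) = (u - 8)/(u + 2)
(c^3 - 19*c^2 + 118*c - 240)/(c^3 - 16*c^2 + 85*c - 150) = (c - 8)/(c - 5)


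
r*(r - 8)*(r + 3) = r^3 - 5*r^2 - 24*r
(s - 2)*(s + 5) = s^2 + 3*s - 10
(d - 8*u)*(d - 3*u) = d^2 - 11*d*u + 24*u^2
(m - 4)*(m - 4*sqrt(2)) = m^2 - 4*sqrt(2)*m - 4*m + 16*sqrt(2)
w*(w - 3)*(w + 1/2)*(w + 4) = w^4 + 3*w^3/2 - 23*w^2/2 - 6*w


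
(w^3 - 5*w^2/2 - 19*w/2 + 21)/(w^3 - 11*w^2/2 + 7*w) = (w + 3)/w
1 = 1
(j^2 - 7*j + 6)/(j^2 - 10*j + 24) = (j - 1)/(j - 4)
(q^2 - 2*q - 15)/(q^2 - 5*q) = (q + 3)/q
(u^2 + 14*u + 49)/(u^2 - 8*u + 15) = (u^2 + 14*u + 49)/(u^2 - 8*u + 15)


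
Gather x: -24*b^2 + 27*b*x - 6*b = -24*b^2 + 27*b*x - 6*b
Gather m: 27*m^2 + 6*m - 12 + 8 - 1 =27*m^2 + 6*m - 5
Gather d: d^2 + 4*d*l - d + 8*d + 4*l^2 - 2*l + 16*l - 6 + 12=d^2 + d*(4*l + 7) + 4*l^2 + 14*l + 6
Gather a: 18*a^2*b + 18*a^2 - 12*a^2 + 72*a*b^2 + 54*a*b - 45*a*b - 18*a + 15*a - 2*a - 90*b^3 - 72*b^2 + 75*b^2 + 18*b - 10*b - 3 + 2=a^2*(18*b + 6) + a*(72*b^2 + 9*b - 5) - 90*b^3 + 3*b^2 + 8*b - 1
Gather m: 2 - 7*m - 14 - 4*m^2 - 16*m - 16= -4*m^2 - 23*m - 28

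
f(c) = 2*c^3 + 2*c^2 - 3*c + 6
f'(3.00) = 63.00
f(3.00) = 69.00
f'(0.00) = -3.00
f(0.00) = 6.00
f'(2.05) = 30.42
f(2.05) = 25.49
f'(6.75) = 297.38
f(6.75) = 691.97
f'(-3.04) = 40.29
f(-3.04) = -22.59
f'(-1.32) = 2.17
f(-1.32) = 8.84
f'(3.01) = 63.40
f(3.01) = 69.63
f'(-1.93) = 11.63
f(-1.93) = 4.86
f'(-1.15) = 0.33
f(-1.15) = 9.05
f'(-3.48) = 55.74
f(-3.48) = -43.63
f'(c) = 6*c^2 + 4*c - 3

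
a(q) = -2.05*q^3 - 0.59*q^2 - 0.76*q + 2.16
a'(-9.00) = -488.29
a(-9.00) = 1455.66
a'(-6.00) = -215.08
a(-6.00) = 428.28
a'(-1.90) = -20.72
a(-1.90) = 15.54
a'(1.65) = -19.45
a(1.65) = -9.91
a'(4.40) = -125.02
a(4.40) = -187.23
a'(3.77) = -92.62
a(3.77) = -118.94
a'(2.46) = -40.88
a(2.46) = -33.80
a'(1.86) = -24.23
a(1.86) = -14.49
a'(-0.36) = -1.13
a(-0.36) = 2.45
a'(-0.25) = -0.85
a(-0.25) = 2.35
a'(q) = -6.15*q^2 - 1.18*q - 0.76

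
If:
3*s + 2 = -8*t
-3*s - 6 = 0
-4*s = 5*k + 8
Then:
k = 0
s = -2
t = 1/2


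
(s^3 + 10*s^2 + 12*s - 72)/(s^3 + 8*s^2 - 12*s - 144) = (s - 2)/(s - 4)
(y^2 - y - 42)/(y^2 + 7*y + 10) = (y^2 - y - 42)/(y^2 + 7*y + 10)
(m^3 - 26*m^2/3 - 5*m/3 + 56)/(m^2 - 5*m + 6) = (3*m^2 - 17*m - 56)/(3*(m - 2))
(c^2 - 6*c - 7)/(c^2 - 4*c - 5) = (c - 7)/(c - 5)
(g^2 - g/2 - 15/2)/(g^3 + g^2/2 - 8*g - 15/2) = 1/(g + 1)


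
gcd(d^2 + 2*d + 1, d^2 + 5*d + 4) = d + 1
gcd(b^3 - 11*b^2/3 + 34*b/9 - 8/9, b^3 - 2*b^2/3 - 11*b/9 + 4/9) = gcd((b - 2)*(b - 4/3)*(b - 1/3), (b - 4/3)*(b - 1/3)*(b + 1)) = b^2 - 5*b/3 + 4/9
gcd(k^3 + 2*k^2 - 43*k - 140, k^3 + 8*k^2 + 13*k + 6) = 1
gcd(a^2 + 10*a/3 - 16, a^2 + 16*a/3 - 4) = a + 6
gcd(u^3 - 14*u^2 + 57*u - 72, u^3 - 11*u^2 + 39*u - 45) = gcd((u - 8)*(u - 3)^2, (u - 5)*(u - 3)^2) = u^2 - 6*u + 9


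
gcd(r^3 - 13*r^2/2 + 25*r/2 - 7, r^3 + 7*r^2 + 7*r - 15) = r - 1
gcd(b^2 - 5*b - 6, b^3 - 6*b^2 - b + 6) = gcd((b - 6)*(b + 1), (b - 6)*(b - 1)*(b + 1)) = b^2 - 5*b - 6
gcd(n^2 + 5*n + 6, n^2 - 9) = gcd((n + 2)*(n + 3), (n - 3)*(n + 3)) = n + 3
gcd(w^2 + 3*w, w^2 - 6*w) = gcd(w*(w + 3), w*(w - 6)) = w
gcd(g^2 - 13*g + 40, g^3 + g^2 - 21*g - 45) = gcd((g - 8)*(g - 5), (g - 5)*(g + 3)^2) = g - 5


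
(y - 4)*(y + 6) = y^2 + 2*y - 24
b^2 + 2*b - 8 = (b - 2)*(b + 4)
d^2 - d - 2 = (d - 2)*(d + 1)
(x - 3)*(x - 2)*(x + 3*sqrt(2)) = x^3 - 5*x^2 + 3*sqrt(2)*x^2 - 15*sqrt(2)*x + 6*x + 18*sqrt(2)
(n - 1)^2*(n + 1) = n^3 - n^2 - n + 1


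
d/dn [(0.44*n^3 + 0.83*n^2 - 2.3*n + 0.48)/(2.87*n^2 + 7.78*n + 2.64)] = (1.2628*n^4 + 6.8464*n^3 + 16.5432*n^2 + 1.6272*n - 9.8064)/(8.2369*n^4 + 44.6572*n^3 + 75.682*n^2 + 41.0784*n + 6.9696)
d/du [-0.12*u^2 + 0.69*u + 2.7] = 0.69 - 0.24*u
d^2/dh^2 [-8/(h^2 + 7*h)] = 16*(h*(h + 7) - (2*h + 7)^2)/(h^3*(h + 7)^3)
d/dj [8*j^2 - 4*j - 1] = 16*j - 4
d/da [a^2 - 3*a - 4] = 2*a - 3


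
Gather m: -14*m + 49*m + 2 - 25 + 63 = 35*m + 40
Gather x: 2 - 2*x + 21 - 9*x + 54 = 77 - 11*x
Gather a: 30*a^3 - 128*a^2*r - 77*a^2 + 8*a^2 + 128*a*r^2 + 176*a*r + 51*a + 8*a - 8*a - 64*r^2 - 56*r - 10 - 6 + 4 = 30*a^3 + a^2*(-128*r - 69) + a*(128*r^2 + 176*r + 51) - 64*r^2 - 56*r - 12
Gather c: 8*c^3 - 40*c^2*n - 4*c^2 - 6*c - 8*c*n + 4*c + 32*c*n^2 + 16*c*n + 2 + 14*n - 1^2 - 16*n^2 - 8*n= 8*c^3 + c^2*(-40*n - 4) + c*(32*n^2 + 8*n - 2) - 16*n^2 + 6*n + 1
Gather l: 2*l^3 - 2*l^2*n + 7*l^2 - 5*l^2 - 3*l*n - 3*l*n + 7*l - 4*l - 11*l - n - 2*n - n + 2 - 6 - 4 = 2*l^3 + l^2*(2 - 2*n) + l*(-6*n - 8) - 4*n - 8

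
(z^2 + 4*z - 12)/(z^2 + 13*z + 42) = (z - 2)/(z + 7)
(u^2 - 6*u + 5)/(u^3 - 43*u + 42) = (u - 5)/(u^2 + u - 42)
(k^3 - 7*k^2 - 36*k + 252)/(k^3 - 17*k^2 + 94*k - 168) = (k + 6)/(k - 4)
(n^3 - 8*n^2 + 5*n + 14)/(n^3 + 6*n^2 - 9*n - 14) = (n - 7)/(n + 7)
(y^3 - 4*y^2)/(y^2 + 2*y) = y*(y - 4)/(y + 2)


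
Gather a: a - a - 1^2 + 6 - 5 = 0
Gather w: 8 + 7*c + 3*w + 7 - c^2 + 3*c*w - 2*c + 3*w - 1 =-c^2 + 5*c + w*(3*c + 6) + 14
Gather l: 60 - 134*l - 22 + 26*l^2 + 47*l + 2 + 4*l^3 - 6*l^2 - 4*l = 4*l^3 + 20*l^2 - 91*l + 40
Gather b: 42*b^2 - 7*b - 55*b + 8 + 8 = 42*b^2 - 62*b + 16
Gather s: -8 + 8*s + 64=8*s + 56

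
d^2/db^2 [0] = 0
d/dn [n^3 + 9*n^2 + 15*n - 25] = 3*n^2 + 18*n + 15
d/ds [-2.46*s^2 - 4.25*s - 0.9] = -4.92*s - 4.25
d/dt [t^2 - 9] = 2*t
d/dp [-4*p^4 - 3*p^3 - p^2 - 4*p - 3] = -16*p^3 - 9*p^2 - 2*p - 4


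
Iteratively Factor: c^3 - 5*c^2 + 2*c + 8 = (c - 2)*(c^2 - 3*c - 4) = (c - 2)*(c + 1)*(c - 4)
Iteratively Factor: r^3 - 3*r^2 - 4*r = (r - 4)*(r^2 + r) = (r - 4)*(r + 1)*(r)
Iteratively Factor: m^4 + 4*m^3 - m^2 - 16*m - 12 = (m + 1)*(m^3 + 3*m^2 - 4*m - 12) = (m + 1)*(m + 3)*(m^2 - 4) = (m - 2)*(m + 1)*(m + 3)*(m + 2)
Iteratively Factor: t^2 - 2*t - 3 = (t + 1)*(t - 3)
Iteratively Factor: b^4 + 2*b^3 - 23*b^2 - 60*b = (b + 3)*(b^3 - b^2 - 20*b) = b*(b + 3)*(b^2 - b - 20) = b*(b + 3)*(b + 4)*(b - 5)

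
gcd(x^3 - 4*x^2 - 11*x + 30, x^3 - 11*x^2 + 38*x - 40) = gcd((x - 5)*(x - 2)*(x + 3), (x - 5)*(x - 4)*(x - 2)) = x^2 - 7*x + 10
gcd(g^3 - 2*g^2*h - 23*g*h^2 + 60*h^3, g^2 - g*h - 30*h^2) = g + 5*h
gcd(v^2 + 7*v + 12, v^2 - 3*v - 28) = v + 4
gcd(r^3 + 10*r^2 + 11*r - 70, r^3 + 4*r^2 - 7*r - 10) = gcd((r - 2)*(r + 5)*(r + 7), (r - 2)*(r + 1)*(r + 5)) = r^2 + 3*r - 10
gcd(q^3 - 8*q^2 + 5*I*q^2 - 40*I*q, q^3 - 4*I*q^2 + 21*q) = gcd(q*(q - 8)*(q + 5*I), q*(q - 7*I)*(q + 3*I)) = q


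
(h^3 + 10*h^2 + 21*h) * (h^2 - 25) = h^5 + 10*h^4 - 4*h^3 - 250*h^2 - 525*h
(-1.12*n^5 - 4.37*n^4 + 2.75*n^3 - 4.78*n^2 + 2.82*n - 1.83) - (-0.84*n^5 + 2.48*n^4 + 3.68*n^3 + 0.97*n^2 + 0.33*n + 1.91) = -0.28*n^5 - 6.85*n^4 - 0.93*n^3 - 5.75*n^2 + 2.49*n - 3.74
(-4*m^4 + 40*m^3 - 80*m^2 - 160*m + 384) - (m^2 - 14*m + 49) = -4*m^4 + 40*m^3 - 81*m^2 - 146*m + 335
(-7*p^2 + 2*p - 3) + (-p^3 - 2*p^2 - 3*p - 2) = -p^3 - 9*p^2 - p - 5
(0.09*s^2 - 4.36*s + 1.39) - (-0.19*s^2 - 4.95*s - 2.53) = 0.28*s^2 + 0.59*s + 3.92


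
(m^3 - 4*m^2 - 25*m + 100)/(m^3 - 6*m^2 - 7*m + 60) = (m + 5)/(m + 3)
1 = 1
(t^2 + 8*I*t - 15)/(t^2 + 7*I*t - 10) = (t + 3*I)/(t + 2*I)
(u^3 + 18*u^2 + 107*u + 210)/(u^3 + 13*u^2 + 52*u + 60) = (u + 7)/(u + 2)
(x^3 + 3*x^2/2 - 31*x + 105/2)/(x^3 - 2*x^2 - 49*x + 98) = (2*x^2 - 11*x + 15)/(2*(x^2 - 9*x + 14))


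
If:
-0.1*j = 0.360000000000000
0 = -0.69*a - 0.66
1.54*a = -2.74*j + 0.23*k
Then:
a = -0.96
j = -3.60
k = -49.29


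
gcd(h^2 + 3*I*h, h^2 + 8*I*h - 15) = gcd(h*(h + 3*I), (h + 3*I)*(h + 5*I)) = h + 3*I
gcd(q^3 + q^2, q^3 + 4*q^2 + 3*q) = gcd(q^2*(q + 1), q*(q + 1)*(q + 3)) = q^2 + q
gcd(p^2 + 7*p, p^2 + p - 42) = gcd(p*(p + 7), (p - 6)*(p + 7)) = p + 7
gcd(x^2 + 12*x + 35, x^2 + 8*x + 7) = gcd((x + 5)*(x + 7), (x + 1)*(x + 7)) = x + 7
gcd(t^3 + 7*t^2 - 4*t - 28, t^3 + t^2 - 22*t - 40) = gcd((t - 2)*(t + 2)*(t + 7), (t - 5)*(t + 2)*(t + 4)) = t + 2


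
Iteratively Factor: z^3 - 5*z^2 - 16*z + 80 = (z + 4)*(z^2 - 9*z + 20) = (z - 5)*(z + 4)*(z - 4)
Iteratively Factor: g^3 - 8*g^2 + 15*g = (g - 5)*(g^2 - 3*g) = (g - 5)*(g - 3)*(g)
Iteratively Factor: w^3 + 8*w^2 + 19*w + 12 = (w + 1)*(w^2 + 7*w + 12) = (w + 1)*(w + 4)*(w + 3)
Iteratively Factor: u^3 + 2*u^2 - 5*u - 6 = (u + 3)*(u^2 - u - 2) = (u - 2)*(u + 3)*(u + 1)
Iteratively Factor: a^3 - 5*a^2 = (a)*(a^2 - 5*a) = a^2*(a - 5)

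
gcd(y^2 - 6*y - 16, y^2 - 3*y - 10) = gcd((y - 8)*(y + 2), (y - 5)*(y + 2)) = y + 2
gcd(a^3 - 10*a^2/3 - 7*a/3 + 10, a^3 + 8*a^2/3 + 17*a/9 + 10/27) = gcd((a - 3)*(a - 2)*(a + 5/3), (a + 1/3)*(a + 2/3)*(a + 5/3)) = a + 5/3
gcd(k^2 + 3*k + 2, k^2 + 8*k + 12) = k + 2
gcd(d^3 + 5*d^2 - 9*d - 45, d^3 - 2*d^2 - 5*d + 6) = d - 3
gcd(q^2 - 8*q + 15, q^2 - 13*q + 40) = q - 5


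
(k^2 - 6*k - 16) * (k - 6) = k^3 - 12*k^2 + 20*k + 96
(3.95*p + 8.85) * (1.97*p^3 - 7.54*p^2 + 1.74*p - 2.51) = 7.7815*p^4 - 12.3485*p^3 - 59.856*p^2 + 5.4845*p - 22.2135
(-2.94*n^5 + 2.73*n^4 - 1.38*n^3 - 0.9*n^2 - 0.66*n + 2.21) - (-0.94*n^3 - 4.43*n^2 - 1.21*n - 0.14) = -2.94*n^5 + 2.73*n^4 - 0.44*n^3 + 3.53*n^2 + 0.55*n + 2.35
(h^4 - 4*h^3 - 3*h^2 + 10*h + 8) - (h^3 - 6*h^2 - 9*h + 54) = h^4 - 5*h^3 + 3*h^2 + 19*h - 46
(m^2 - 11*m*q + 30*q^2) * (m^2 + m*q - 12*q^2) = m^4 - 10*m^3*q + 7*m^2*q^2 + 162*m*q^3 - 360*q^4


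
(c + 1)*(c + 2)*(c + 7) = c^3 + 10*c^2 + 23*c + 14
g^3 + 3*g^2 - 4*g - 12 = (g - 2)*(g + 2)*(g + 3)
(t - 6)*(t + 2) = t^2 - 4*t - 12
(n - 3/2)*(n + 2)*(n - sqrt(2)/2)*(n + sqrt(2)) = n^4 + n^3/2 + sqrt(2)*n^3/2 - 4*n^2 + sqrt(2)*n^2/4 - 3*sqrt(2)*n/2 - n/2 + 3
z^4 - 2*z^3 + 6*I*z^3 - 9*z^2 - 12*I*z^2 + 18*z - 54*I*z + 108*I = (z - 3)*(z - 2)*(z + 3)*(z + 6*I)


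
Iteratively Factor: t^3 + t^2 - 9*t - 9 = (t - 3)*(t^2 + 4*t + 3) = (t - 3)*(t + 3)*(t + 1)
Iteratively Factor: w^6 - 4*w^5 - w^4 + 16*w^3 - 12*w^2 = (w + 2)*(w^5 - 6*w^4 + 11*w^3 - 6*w^2) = w*(w + 2)*(w^4 - 6*w^3 + 11*w^2 - 6*w) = w*(w - 3)*(w + 2)*(w^3 - 3*w^2 + 2*w) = w*(w - 3)*(w - 1)*(w + 2)*(w^2 - 2*w) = w^2*(w - 3)*(w - 1)*(w + 2)*(w - 2)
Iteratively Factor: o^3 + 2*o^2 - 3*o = (o)*(o^2 + 2*o - 3) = o*(o - 1)*(o + 3)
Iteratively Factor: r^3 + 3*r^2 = (r)*(r^2 + 3*r) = r^2*(r + 3)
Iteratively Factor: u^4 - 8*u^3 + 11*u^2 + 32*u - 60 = (u + 2)*(u^3 - 10*u^2 + 31*u - 30) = (u - 3)*(u + 2)*(u^2 - 7*u + 10) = (u - 5)*(u - 3)*(u + 2)*(u - 2)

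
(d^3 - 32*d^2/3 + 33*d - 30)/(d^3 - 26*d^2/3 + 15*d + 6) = (3*d - 5)/(3*d + 1)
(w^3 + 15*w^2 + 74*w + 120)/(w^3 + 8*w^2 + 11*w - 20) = (w + 6)/(w - 1)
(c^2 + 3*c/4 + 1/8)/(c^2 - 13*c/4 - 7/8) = (2*c + 1)/(2*c - 7)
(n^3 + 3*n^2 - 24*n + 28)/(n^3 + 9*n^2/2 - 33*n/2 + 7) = 2*(n - 2)/(2*n - 1)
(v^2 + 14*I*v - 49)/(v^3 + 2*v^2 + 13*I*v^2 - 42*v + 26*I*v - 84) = (v + 7*I)/(v^2 + v*(2 + 6*I) + 12*I)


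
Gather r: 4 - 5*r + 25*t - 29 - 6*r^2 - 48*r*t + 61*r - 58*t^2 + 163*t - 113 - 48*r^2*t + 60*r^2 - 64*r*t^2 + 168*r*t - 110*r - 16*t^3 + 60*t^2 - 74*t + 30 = r^2*(54 - 48*t) + r*(-64*t^2 + 120*t - 54) - 16*t^3 + 2*t^2 + 114*t - 108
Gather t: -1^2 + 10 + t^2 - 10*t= t^2 - 10*t + 9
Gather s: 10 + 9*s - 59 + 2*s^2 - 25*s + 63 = 2*s^2 - 16*s + 14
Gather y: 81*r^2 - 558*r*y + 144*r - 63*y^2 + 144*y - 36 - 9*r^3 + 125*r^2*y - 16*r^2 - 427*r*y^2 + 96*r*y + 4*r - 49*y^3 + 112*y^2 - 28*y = -9*r^3 + 65*r^2 + 148*r - 49*y^3 + y^2*(49 - 427*r) + y*(125*r^2 - 462*r + 116) - 36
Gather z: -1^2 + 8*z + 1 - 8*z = 0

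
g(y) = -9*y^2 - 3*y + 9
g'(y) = -18*y - 3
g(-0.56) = 7.86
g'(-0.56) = 7.08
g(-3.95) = -119.57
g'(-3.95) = 68.10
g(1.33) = -10.91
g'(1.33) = -26.94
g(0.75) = 1.69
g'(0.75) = -16.50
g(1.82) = -26.27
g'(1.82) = -35.76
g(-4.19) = -136.43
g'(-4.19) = 72.42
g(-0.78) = 5.86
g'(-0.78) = 11.04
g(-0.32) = 9.04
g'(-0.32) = 2.76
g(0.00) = 9.00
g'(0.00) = -3.00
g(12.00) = -1323.00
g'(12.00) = -219.00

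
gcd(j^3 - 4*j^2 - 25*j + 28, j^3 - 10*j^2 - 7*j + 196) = j^2 - 3*j - 28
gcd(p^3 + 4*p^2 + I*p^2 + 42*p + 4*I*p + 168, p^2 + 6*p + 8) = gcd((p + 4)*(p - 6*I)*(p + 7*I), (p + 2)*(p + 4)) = p + 4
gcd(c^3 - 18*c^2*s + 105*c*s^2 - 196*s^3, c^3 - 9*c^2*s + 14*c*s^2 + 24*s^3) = -c + 4*s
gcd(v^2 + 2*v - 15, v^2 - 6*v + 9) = v - 3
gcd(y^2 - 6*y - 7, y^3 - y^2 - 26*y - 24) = y + 1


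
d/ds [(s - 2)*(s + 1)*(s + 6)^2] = 4*s^3 + 33*s^2 + 44*s - 60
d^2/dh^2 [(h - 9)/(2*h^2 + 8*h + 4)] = ((5 - 3*h)*(h^2 + 4*h + 2) + 4*(h - 9)*(h + 2)^2)/(h^2 + 4*h + 2)^3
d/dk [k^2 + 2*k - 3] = 2*k + 2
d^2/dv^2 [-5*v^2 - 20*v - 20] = -10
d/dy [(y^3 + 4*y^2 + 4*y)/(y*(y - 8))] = (y^2 - 16*y - 36)/(y^2 - 16*y + 64)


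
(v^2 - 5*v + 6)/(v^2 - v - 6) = (v - 2)/(v + 2)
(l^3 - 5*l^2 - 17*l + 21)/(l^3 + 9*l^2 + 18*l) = (l^2 - 8*l + 7)/(l*(l + 6))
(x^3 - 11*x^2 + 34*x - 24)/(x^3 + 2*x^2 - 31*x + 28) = (x - 6)/(x + 7)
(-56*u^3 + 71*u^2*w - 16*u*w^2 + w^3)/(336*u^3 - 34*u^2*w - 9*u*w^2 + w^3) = (-u + w)/(6*u + w)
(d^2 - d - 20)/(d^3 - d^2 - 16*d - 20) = (d + 4)/(d^2 + 4*d + 4)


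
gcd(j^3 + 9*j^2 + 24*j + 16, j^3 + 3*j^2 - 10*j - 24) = j + 4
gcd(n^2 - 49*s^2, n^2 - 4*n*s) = 1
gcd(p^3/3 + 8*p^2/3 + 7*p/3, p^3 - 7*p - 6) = p + 1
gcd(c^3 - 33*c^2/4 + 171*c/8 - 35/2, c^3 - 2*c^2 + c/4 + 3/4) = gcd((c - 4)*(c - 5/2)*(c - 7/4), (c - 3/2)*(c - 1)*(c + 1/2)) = 1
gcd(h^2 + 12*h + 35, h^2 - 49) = h + 7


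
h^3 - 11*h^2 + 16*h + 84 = (h - 7)*(h - 6)*(h + 2)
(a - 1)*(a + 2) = a^2 + a - 2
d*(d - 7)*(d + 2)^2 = d^4 - 3*d^3 - 24*d^2 - 28*d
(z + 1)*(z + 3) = z^2 + 4*z + 3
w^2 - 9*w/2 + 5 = (w - 5/2)*(w - 2)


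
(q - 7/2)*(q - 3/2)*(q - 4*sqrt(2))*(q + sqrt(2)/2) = q^4 - 5*q^3 - 7*sqrt(2)*q^3/2 + 5*q^2/4 + 35*sqrt(2)*q^2/2 - 147*sqrt(2)*q/8 + 20*q - 21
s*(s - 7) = s^2 - 7*s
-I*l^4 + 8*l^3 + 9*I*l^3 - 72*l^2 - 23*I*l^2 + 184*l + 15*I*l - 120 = (l - 5)*(l - 3)*(l + 8*I)*(-I*l + I)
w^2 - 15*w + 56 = (w - 8)*(w - 7)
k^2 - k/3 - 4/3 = (k - 4/3)*(k + 1)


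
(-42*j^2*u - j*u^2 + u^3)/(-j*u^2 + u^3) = (42*j^2 + j*u - u^2)/(u*(j - u))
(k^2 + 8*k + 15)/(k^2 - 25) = (k + 3)/(k - 5)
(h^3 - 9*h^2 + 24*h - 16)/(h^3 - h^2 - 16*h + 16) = (h - 4)/(h + 4)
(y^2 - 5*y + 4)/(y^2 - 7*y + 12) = (y - 1)/(y - 3)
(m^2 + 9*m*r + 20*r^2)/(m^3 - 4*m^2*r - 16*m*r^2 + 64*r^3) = (m + 5*r)/(m^2 - 8*m*r + 16*r^2)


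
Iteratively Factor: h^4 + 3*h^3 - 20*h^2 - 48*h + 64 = (h + 4)*(h^3 - h^2 - 16*h + 16) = (h - 4)*(h + 4)*(h^2 + 3*h - 4) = (h - 4)*(h - 1)*(h + 4)*(h + 4)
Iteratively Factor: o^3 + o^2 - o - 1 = (o + 1)*(o^2 - 1) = (o - 1)*(o + 1)*(o + 1)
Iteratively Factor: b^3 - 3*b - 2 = (b + 1)*(b^2 - b - 2) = (b + 1)^2*(b - 2)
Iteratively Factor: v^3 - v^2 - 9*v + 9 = (v - 1)*(v^2 - 9) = (v - 3)*(v - 1)*(v + 3)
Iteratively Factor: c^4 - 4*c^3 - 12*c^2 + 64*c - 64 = (c - 2)*(c^3 - 2*c^2 - 16*c + 32) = (c - 4)*(c - 2)*(c^2 + 2*c - 8) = (c - 4)*(c - 2)^2*(c + 4)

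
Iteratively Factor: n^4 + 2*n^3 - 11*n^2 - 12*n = (n)*(n^3 + 2*n^2 - 11*n - 12) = n*(n - 3)*(n^2 + 5*n + 4) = n*(n - 3)*(n + 1)*(n + 4)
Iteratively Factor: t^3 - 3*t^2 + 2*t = (t - 2)*(t^2 - t) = t*(t - 2)*(t - 1)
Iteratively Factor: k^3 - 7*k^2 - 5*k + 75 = (k - 5)*(k^2 - 2*k - 15) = (k - 5)*(k + 3)*(k - 5)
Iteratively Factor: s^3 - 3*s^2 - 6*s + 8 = (s - 4)*(s^2 + s - 2) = (s - 4)*(s - 1)*(s + 2)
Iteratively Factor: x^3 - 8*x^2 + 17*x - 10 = (x - 5)*(x^2 - 3*x + 2) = (x - 5)*(x - 2)*(x - 1)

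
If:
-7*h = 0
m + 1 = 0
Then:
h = 0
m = -1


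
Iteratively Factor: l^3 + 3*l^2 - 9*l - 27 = (l - 3)*(l^2 + 6*l + 9) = (l - 3)*(l + 3)*(l + 3)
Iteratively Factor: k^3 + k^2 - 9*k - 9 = (k + 1)*(k^2 - 9) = (k - 3)*(k + 1)*(k + 3)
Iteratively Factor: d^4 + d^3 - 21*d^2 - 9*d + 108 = (d + 4)*(d^3 - 3*d^2 - 9*d + 27) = (d + 3)*(d + 4)*(d^2 - 6*d + 9) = (d - 3)*(d + 3)*(d + 4)*(d - 3)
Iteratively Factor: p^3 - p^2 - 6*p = (p)*(p^2 - p - 6) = p*(p + 2)*(p - 3)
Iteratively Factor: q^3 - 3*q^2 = (q - 3)*(q^2) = q*(q - 3)*(q)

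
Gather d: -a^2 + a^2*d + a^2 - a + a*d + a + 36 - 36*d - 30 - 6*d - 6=d*(a^2 + a - 42)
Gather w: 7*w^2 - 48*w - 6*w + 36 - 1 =7*w^2 - 54*w + 35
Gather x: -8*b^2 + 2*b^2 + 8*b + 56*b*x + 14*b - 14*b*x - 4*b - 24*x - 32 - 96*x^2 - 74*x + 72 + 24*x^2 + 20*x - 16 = -6*b^2 + 18*b - 72*x^2 + x*(42*b - 78) + 24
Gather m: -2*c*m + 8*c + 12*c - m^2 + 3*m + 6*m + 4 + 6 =20*c - m^2 + m*(9 - 2*c) + 10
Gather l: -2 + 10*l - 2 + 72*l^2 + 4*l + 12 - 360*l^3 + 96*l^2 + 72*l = -360*l^3 + 168*l^2 + 86*l + 8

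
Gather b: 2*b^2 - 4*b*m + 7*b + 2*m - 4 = 2*b^2 + b*(7 - 4*m) + 2*m - 4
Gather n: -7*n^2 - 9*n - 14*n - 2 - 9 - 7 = -7*n^2 - 23*n - 18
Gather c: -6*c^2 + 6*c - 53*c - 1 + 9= -6*c^2 - 47*c + 8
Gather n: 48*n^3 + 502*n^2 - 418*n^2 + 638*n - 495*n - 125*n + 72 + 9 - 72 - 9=48*n^3 + 84*n^2 + 18*n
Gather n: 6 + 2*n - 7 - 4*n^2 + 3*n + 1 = -4*n^2 + 5*n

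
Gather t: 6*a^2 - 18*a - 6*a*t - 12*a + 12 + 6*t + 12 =6*a^2 - 30*a + t*(6 - 6*a) + 24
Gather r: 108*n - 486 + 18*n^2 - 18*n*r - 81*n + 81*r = 18*n^2 + 27*n + r*(81 - 18*n) - 486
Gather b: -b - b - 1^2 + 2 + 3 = 4 - 2*b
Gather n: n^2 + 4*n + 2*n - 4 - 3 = n^2 + 6*n - 7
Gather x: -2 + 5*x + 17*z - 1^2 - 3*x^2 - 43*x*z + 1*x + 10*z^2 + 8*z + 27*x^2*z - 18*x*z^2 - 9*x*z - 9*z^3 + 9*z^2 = x^2*(27*z - 3) + x*(-18*z^2 - 52*z + 6) - 9*z^3 + 19*z^2 + 25*z - 3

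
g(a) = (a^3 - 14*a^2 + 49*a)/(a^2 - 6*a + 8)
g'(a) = (6 - 2*a)*(a^3 - 14*a^2 + 49*a)/(a^2 - 6*a + 8)^2 + (3*a^2 - 28*a + 49)/(a^2 - 6*a + 8)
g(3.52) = -58.43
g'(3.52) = -66.30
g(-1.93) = -6.60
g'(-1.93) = 2.11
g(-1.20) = -4.85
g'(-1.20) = 2.78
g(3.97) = -616.72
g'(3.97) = -19992.56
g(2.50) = -67.50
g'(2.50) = 93.00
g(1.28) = 21.38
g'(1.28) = 46.79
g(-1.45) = -5.51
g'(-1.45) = 2.49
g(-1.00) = -4.27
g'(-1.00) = 3.06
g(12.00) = 3.75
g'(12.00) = 0.97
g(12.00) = 3.75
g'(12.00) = 0.97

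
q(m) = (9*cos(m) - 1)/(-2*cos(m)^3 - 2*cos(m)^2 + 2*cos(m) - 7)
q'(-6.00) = 0.08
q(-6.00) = -0.88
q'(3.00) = 0.14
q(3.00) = 1.10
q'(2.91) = 0.22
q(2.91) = 1.08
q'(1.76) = 1.07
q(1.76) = 0.36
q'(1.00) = 0.98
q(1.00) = -0.57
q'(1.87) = 0.96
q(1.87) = 0.47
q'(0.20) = 0.05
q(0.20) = -0.88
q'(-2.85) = -0.28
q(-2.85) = 1.07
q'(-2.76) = -0.35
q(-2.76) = 1.04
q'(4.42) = -0.97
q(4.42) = 0.47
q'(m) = (9*cos(m) - 1)*(-6*sin(m)*cos(m)^2 - 4*sin(m)*cos(m) + 2*sin(m))/(-2*cos(m)^3 - 2*cos(m)^2 + 2*cos(m) - 7)^2 - 9*sin(m)/(-2*cos(m)^3 - 2*cos(m)^2 + 2*cos(m) - 7) = (-36*cos(m)^3 - 12*cos(m)^2 + 4*cos(m) + 61)*sin(m)/(2*sin(m)^2*cos(m) + 2*sin(m)^2 - 9)^2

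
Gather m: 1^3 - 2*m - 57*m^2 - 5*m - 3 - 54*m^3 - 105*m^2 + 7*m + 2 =-54*m^3 - 162*m^2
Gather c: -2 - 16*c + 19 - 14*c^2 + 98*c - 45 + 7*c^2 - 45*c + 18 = -7*c^2 + 37*c - 10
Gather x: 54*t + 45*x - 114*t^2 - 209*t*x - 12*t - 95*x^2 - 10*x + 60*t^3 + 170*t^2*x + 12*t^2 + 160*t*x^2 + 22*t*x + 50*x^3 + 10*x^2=60*t^3 - 102*t^2 + 42*t + 50*x^3 + x^2*(160*t - 85) + x*(170*t^2 - 187*t + 35)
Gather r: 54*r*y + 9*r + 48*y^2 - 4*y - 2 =r*(54*y + 9) + 48*y^2 - 4*y - 2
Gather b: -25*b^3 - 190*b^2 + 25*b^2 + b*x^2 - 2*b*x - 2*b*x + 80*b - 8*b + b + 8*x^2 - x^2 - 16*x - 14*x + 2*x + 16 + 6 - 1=-25*b^3 - 165*b^2 + b*(x^2 - 4*x + 73) + 7*x^2 - 28*x + 21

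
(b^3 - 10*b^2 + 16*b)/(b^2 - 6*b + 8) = b*(b - 8)/(b - 4)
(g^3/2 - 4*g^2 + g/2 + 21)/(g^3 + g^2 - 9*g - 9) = (g^2 - 5*g - 14)/(2*(g^2 + 4*g + 3))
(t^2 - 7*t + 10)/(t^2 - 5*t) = (t - 2)/t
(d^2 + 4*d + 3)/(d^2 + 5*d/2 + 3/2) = 2*(d + 3)/(2*d + 3)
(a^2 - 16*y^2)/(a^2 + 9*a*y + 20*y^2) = (a - 4*y)/(a + 5*y)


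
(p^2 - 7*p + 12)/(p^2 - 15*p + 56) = (p^2 - 7*p + 12)/(p^2 - 15*p + 56)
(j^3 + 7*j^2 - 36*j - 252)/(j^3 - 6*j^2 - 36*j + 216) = (j + 7)/(j - 6)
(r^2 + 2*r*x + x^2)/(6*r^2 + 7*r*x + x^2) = (r + x)/(6*r + x)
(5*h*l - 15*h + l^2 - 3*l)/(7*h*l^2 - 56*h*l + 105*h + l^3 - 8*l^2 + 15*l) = (5*h + l)/(7*h*l - 35*h + l^2 - 5*l)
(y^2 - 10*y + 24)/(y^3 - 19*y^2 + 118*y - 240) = (y - 4)/(y^2 - 13*y + 40)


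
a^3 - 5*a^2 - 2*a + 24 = (a - 4)*(a - 3)*(a + 2)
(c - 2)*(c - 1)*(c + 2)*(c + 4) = c^4 + 3*c^3 - 8*c^2 - 12*c + 16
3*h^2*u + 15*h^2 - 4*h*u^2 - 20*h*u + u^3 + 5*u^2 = (-3*h + u)*(-h + u)*(u + 5)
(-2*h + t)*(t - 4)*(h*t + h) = -2*h^2*t^2 + 6*h^2*t + 8*h^2 + h*t^3 - 3*h*t^2 - 4*h*t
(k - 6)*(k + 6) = k^2 - 36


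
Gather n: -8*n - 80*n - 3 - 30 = -88*n - 33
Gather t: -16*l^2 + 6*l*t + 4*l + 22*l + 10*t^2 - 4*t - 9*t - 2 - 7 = -16*l^2 + 26*l + 10*t^2 + t*(6*l - 13) - 9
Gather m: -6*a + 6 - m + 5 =-6*a - m + 11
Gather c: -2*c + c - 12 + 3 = -c - 9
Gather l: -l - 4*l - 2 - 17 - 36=-5*l - 55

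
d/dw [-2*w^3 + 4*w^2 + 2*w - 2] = -6*w^2 + 8*w + 2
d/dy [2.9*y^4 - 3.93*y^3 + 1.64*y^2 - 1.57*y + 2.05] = 11.6*y^3 - 11.79*y^2 + 3.28*y - 1.57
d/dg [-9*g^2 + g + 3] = 1 - 18*g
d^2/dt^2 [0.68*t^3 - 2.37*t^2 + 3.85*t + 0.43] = 4.08*t - 4.74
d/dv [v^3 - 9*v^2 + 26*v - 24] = 3*v^2 - 18*v + 26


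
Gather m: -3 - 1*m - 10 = -m - 13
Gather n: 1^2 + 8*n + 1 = 8*n + 2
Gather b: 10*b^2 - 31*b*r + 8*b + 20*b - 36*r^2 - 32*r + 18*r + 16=10*b^2 + b*(28 - 31*r) - 36*r^2 - 14*r + 16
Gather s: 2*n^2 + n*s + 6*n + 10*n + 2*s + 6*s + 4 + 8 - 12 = 2*n^2 + 16*n + s*(n + 8)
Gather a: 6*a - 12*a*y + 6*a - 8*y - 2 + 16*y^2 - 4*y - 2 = a*(12 - 12*y) + 16*y^2 - 12*y - 4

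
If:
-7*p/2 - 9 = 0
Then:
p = -18/7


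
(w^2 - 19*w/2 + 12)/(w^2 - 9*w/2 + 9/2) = (w - 8)/(w - 3)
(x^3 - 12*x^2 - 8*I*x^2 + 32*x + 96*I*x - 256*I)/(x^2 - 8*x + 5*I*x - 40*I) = (x^2 + x*(-4 - 8*I) + 32*I)/(x + 5*I)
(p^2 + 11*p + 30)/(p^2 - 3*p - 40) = (p + 6)/(p - 8)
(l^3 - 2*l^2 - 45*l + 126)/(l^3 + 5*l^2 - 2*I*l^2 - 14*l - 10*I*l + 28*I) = (l^2 - 9*l + 18)/(l^2 - 2*l*(1 + I) + 4*I)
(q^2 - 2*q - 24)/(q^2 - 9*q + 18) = (q + 4)/(q - 3)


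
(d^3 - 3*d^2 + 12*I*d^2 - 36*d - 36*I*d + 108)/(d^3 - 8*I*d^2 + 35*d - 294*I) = (d^2 + d*(-3 + 6*I) - 18*I)/(d^2 - 14*I*d - 49)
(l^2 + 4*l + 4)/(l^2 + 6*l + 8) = (l + 2)/(l + 4)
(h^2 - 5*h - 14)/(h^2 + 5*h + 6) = (h - 7)/(h + 3)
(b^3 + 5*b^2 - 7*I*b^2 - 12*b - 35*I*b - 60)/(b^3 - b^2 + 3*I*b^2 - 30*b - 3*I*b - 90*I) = (b^2 - 7*I*b - 12)/(b^2 + 3*b*(-2 + I) - 18*I)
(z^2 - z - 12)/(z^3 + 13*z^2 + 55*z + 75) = (z - 4)/(z^2 + 10*z + 25)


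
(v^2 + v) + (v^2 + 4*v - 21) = 2*v^2 + 5*v - 21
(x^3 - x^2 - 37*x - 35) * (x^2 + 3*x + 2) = x^5 + 2*x^4 - 38*x^3 - 148*x^2 - 179*x - 70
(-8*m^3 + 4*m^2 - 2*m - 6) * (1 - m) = 8*m^4 - 12*m^3 + 6*m^2 + 4*m - 6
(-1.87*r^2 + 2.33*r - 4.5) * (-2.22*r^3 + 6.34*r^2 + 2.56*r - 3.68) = 4.1514*r^5 - 17.0284*r^4 + 19.975*r^3 - 15.6836*r^2 - 20.0944*r + 16.56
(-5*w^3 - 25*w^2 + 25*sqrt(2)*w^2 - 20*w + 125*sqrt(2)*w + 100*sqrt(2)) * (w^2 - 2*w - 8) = -5*w^5 - 15*w^4 + 25*sqrt(2)*w^4 + 70*w^3 + 75*sqrt(2)*w^3 - 350*sqrt(2)*w^2 + 240*w^2 - 1200*sqrt(2)*w + 160*w - 800*sqrt(2)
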